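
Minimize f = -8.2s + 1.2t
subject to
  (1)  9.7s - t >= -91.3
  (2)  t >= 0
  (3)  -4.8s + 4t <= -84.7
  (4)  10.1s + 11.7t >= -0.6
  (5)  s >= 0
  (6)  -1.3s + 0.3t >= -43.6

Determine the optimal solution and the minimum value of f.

s = 39.625, t = 26.375, minimum f = -293.275

Vertices and f = -8.2s + 1.2t:
  (847/48, 0) → f = -34727/240
  (436/13, 0) → f = -17876/65
  (317/8, 211/8) → f = -11731/40

The binding constraints are -4.8s + 4t = -84.7 and -1.3s + 0.3t = -43.6.
Solving simultaneously gives s = 317/8, t = 211/8.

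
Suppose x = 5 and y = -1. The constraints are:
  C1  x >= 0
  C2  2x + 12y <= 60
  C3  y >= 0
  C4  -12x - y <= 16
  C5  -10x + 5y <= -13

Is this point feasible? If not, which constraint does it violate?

not feasible — violates C3

Constraint C3: y = -1, which is not ≥ 0. All other constraints are satisfied.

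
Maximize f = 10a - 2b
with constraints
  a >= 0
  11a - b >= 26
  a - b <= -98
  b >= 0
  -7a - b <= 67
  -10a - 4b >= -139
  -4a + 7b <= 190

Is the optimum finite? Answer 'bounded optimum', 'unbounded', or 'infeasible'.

The boundaries 11a - b = 26 and b = 0 meet at (26/11, 0), but that point violates a - b ≤ -98. Every candidate vertex is excluded by some other constraint, so the feasible region is empty.

infeasible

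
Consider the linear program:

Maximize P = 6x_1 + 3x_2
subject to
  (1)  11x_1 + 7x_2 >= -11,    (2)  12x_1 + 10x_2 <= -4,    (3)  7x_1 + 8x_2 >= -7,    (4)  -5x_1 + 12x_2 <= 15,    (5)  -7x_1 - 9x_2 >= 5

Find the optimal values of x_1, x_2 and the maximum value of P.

x_1 = 19/13, x_2 = -28/13, maximum P = 30/13

Extreme points and P = 6x_1 + 3x_2:
  (-1, 0) → P = -6
  (-32/25, 11/25) → P = -159/25
  (19/13, -28/13) → P = 30/13
  (7/19, -16/19) → P = -6/19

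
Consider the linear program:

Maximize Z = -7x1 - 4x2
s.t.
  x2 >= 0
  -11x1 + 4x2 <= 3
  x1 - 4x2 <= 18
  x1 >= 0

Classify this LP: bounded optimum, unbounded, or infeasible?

Vertices and Z = -7x1 - 4x2:
  (18, 0) → Z = -126
  (0, 0) → Z = 0
  (0, 3/4) → Z = -3
The feasible region has finitely many vertices and no improving ray; the maximum is 0 at (0, 0).

bounded optimum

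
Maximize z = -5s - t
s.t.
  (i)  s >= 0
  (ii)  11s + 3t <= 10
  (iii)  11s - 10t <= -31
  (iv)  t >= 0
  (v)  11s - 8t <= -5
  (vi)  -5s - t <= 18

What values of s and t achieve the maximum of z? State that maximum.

s = 0, t = 31/10, maximum z = -31/10

Extreme points and z = -5s - t:
  (0, 10/3) → z = -10/3
  (0, 31/10) → z = -31/10
  (7/143, 41/13) → z = -486/143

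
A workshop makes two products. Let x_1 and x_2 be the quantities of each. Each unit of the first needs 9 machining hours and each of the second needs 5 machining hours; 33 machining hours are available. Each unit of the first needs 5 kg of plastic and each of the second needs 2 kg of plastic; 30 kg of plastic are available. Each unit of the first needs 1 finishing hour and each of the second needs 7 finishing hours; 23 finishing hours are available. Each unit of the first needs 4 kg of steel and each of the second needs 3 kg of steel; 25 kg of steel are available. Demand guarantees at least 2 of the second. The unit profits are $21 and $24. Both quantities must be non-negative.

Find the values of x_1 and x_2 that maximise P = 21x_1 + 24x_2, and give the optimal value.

Corner points and P = 21x_1 + 24x_2:
  (0, 23/7) → P = 552/7
  (0, 2) → P = 48
  (2, 3) → P = 114
  (23/9, 2) → P = 305/3

x_1 = 2, x_2 = 3, maximum P = 114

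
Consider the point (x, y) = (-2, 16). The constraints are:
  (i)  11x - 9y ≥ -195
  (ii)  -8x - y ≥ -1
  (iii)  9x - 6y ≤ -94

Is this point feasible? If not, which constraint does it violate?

(i): -166 ≥ -195 ✓
(ii): 0 ≥ -1 ✓
(iii): -114 ≤ -94 ✓

feasible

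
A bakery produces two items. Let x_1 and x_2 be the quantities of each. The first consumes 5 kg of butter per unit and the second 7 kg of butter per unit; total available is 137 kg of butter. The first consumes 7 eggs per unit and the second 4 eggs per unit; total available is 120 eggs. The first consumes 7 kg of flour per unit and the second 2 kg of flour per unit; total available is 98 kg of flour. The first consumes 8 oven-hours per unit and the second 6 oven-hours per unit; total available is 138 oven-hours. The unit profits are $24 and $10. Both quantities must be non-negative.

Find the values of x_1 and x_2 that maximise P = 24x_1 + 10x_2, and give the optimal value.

Extreme points and P = 24x_1 + 10x_2:
  (0, 0) → P = 0
  (0, 137/7) → P = 1370/7
  (14, 0) → P = 336
  (72/13, 203/13) → P = 3758/13
  (12, 7) → P = 358

The binding constraints are 7x_1 + 2x_2 = 98 and 8x_1 + 6x_2 = 138.
Solving simultaneously gives x_1 = 12, x_2 = 7.

x_1 = 12, x_2 = 7, maximum P = 358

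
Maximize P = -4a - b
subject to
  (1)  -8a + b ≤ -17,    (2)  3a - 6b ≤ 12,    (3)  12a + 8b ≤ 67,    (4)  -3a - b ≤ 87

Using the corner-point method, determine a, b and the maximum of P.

a = 2, b = -1, maximum P = -7

Extreme points and P = -4a - b:
  (2, -1) → P = -7
  (203/76, 83/19) → P = -286/19
  (83/16, 19/32) → P = -683/32

The optimum lies where -8a + b = -17 and 3a - 6b = 12.
Solving simultaneously gives a = 2, b = -1.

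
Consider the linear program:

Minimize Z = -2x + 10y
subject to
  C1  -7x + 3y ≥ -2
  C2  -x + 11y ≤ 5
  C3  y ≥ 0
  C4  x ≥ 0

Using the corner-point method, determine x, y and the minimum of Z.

x = 2/7, y = 0, minimum Z = -4/7

Vertices and Z = -2x + 10y:
  (1/2, 1/2) → Z = 4
  (2/7, 0) → Z = -4/7
  (0, 5/11) → Z = 50/11
  (0, 0) → Z = 0

At the optimal vertex, -7x + 3y = -2 and y = 0.
Solving simultaneously gives x = 2/7, y = 0.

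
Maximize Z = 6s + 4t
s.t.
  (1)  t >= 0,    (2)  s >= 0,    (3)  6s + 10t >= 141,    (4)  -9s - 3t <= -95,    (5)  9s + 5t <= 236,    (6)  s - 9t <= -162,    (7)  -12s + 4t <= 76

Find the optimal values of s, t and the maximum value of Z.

s = 47/8, t = 293/8, maximum Z = 727/4

Extreme points and Z = 6s + 4t:
  (123/28, 1553/84) → Z = 4213/42
  (19/9, 76/3) → Z = 114
  (657/43, 847/43) → Z = 7330/43
  (47/8, 293/8) → Z = 727/4

The optimum lies where 9s + 5t = 236 and -12s + 4t = 76.
Solving simultaneously gives s = 47/8, t = 293/8.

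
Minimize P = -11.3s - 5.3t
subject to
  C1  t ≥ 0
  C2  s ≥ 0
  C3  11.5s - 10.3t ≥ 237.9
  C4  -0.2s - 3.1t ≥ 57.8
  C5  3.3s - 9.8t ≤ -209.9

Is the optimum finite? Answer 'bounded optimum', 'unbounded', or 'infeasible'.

The boundaries 11.5s - 10.3t = 237.9 and 3.3s - 9.8t = -209.9 meet at (449339/7871, 319892/7871), but that point violates -0.2s - 3.1t ≥ 57.8. Every candidate vertex is excluded by some other constraint, so the feasible region is empty.

infeasible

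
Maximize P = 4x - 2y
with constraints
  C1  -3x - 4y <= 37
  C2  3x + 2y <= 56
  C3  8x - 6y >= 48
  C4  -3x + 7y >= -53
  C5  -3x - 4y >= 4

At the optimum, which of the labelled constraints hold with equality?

Feasible corners and P = 4x - 2y:
  (9/19, -140/19) → P = 316/19
  (84/25, -88/25) → P = 512/25
  (184/33, -57/11) → P = 98/3

The maximum is at (184/33, -57/11). Substituting into each constraint, equality holds for C4 and C5; the remaining constraints have slack.

C4 and C5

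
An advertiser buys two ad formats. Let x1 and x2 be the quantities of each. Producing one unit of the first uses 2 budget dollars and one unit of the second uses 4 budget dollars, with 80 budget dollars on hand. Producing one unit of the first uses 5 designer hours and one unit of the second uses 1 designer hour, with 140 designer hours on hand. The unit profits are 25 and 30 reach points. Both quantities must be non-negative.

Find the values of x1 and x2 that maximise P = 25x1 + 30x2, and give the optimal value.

At the optimal vertex, 2x1 + 4x2 = 80 and 5x1 + x2 = 140.
Solving simultaneously gives x1 = 80/3, x2 = 20/3.

x1 = 80/3, x2 = 20/3, maximum P = 2600/3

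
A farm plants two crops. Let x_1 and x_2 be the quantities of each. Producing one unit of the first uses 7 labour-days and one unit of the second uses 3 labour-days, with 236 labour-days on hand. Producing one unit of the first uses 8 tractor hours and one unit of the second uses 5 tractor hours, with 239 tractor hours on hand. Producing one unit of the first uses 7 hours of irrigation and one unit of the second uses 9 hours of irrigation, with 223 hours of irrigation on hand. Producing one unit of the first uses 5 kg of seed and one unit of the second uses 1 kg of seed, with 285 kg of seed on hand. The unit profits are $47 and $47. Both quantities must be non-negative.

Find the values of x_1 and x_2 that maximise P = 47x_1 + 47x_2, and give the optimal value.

Extreme points and P = 47x_1 + 47x_2:
  (0, 0) → P = 0
  (0, 223/9) → P = 10481/9
  (239/8, 0) → P = 11233/8
  (28, 3) → P = 1457

x_1 = 28, x_2 = 3, maximum P = 1457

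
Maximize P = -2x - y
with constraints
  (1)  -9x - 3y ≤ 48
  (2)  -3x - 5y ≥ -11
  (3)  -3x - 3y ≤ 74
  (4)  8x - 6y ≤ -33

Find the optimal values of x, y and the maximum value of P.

x = -129/26, y = -29/26, maximum P = 287/26

Corner points and P = -2x - y:
  (-91/12, 27/4) → P = 101/12
  (-129/26, -29/26) → P = 287/26
  (-99/58, 187/58) → P = 11/58

The optimum lies where -9x - 3y = 48 and 8x - 6y = -33.
Solving simultaneously gives x = -129/26, y = -29/26.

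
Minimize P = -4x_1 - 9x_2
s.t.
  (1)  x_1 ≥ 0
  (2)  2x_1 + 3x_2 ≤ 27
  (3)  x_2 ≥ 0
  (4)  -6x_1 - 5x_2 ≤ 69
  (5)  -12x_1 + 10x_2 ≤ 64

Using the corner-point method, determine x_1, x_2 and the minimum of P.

Extreme points and P = -4x_1 - 9x_2:
  (0, 0) → P = 0
  (0, 32/5) → P = -288/5
  (27/2, 0) → P = -54
  (39/28, 113/14) → P = -1095/14

x_1 = 39/28, x_2 = 113/14, minimum P = -1095/14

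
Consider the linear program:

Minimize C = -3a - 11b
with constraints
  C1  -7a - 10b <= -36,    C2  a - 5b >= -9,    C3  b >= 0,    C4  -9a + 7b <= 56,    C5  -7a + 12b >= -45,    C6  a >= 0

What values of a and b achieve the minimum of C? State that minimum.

Extreme points and C = -3a - 11b:
  (2, 11/5) → C = -151/5
  (36/7, 0) → C = -108/7
  (333/23, 108/23) → C = -2187/23
  (45/7, 0) → C = -135/7

a = 333/23, b = 108/23, minimum C = -2187/23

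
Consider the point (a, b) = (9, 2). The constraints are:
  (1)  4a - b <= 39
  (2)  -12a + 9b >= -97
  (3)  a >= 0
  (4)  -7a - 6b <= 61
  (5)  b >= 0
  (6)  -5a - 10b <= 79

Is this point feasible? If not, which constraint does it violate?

(1): 34 ≤ 39 ✓
(2): -90 ≥ -97 ✓
(3): 9 ≥ 0 ✓
(4): -75 ≤ 61 ✓
(5): 2 ≥ 0 ✓
(6): -65 ≤ 79 ✓

feasible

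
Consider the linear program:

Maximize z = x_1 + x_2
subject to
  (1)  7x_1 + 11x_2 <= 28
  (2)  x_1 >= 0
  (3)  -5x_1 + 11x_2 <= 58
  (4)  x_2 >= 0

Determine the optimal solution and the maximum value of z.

x_1 = 4, x_2 = 0, maximum z = 4

Extreme points and z = x_1 + x_2:
  (0, 28/11) → z = 28/11
  (4, 0) → z = 4
  (0, 0) → z = 0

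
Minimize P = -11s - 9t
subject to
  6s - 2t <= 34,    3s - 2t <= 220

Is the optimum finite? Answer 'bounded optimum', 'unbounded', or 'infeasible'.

From the feasible point (-62, -203), moving in the direction (2, 6) keeps every constraint satisfied while P decreases without bound.

unbounded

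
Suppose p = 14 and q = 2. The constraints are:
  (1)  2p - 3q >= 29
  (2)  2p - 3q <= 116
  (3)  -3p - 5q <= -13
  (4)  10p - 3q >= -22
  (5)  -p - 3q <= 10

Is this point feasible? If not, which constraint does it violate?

not feasible — violates (1)

Constraint (1): 2p - 3q = 22, which is not ≥ 29. All other constraints are satisfied.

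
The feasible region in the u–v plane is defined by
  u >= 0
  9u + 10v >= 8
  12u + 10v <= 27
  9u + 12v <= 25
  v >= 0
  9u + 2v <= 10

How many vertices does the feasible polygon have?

5

Intersecting each pair of boundary lines and keeping only the points that satisfy every inequality leaves:
  (0, 4/5)
  (0, 25/12)
  (8/9, 0)
  (7/9, 3/2)
  (10/9, 0)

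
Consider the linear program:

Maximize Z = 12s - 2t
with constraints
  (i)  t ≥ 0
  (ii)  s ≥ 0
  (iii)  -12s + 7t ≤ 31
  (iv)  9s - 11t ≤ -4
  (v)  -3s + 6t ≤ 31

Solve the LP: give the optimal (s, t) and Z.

s = 317/21, t = 89/7, maximum Z = 1090/7

Extreme points and Z = 12s - 2t:
  (0, 31/7) → Z = -62/7
  (0, 4/11) → Z = -8/11
  (31/51, 93/17) → Z = -62/17
  (317/21, 89/7) → Z = 1090/7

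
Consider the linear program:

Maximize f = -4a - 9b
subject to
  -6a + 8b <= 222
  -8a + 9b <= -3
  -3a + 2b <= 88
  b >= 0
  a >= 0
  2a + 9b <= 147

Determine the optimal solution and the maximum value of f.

a = 3/8, b = 0, maximum f = -3/2

Feasible corners and f = -4a - 9b:
  (3/8, 0) → f = -3/2
  (15, 13) → f = -177
  (147/2, 0) → f = -294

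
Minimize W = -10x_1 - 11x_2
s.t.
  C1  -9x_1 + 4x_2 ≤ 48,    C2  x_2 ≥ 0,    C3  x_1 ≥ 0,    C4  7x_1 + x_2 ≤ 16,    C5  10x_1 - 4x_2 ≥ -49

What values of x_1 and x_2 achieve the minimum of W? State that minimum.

Extreme points and W = -10x_1 - 11x_2:
  (0, 12) → W = -132
  (16/37, 480/37) → W = -5440/37
  (0, 0) → W = 0
  (16/7, 0) → W = -160/7

x_1 = 16/37, x_2 = 480/37, minimum W = -5440/37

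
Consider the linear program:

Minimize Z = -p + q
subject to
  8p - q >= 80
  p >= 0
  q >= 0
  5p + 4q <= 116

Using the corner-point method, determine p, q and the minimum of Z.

Vertices and Z = -p + q:
  (10, 0) → Z = -10
  (436/37, 528/37) → Z = 92/37
  (116/5, 0) → Z = -116/5

The binding constraints are q = 0 and 5p + 4q = 116.
Solving simultaneously gives p = 116/5, q = 0.

p = 116/5, q = 0, minimum Z = -116/5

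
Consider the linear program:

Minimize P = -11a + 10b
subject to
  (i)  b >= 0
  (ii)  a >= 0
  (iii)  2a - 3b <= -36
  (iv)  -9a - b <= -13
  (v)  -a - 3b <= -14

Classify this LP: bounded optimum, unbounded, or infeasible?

unbounded

From the feasible point (0, 13), moving in the direction (3, 2) keeps every constraint satisfied while P decreases without bound.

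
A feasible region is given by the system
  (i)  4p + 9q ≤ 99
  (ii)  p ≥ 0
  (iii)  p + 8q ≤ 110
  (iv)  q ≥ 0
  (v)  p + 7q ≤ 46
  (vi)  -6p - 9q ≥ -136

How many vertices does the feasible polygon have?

5

Intersecting each pair of boundary lines and keeping only the points that satisfy every inequality leaves:
  (279/19, 85/19)
  (37/2, 25/9)
  (0, 0)
  (0, 46/7)
  (68/3, 0)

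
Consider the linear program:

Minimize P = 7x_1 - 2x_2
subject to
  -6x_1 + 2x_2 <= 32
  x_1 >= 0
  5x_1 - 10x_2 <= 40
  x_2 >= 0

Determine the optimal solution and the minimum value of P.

x_1 = 0, x_2 = 16, minimum P = -32

Vertices and P = 7x_1 - 2x_2:
  (0, 16) → P = -32
  (0, 0) → P = 0
  (8, 0) → P = 56
The feasible region is unbounded (it extends along (2, 1), (1, 3)), but P strictly increases along every unbounded feasible direction, so there is no improving ray and the minimum is attained at a vertex.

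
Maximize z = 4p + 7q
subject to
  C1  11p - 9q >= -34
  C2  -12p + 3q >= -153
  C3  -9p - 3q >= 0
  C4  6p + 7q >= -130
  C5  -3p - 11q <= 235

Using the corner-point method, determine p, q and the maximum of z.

p = -17/19, q = 51/19, maximum z = 289/19

Feasible corners and z = 4p + 7q:
  (-17/19, 51/19) → z = 289/19
  (-1408/131, -1226/131) → z = -14214/131
  (51/7, -153/7) → z = -867/7
  (326/47, -1093/47) → z = -6347/47
  (43/9, -68/3) → z = -1256/9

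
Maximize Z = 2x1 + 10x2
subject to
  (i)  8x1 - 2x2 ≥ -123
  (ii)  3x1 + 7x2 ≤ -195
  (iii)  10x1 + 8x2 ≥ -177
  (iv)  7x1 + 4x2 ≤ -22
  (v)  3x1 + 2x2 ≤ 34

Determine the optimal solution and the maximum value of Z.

Extreme points and Z = 2x1 + 10x2:
  (321/46, -1419/46) → Z = -6774/23
  (626/37, -1299/37) → Z = -11738/37
  (133/4, -1019/16) → Z = -4563/8

The binding constraints are 3x1 + 7x2 = -195 and 10x1 + 8x2 = -177.
Solving simultaneously gives x1 = 321/46, x2 = -1419/46.

x1 = 321/46, x2 = -1419/46, maximum Z = -6774/23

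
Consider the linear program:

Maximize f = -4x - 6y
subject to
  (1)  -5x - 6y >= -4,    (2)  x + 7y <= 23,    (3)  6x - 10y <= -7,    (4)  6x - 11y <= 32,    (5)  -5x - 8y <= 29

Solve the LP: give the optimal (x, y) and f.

Feasible corners and f = -4x - 6y:
  (-110/29, 111/29) → f = -226/29
  (-1/43, 59/86) → f = -173/43
  (-43/3, 16/3) → f = 76/3
  (-173/49, -139/98) → f = 1109/49

The binding constraints are x + 7y = 23 and -5x - 8y = 29.
Solving simultaneously gives x = -43/3, y = 16/3.

x = -43/3, y = 16/3, maximum f = 76/3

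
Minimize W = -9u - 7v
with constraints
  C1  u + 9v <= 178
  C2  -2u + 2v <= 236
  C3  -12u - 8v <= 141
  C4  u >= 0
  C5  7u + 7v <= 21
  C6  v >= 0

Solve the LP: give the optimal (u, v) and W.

u = 3, v = 0, minimum W = -27

The optimum lies where 7u + 7v = 21 and v = 0.
Solving simultaneously gives u = 3, v = 0.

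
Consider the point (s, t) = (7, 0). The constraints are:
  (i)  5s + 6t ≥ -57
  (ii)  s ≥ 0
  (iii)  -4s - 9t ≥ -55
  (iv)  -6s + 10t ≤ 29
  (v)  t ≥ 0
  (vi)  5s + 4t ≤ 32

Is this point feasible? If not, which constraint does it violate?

Constraint (vi): 5s + 4t = 35, which is not ≤ 32. All other constraints are satisfied.

not feasible — violates (vi)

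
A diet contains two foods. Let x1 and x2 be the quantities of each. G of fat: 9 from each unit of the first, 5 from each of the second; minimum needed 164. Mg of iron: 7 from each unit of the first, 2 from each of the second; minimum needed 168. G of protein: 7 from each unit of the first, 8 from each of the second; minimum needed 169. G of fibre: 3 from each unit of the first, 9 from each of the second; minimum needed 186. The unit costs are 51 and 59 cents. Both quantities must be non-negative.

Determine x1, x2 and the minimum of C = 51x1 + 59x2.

Extreme points and C = 51x1 + 59x2:
  (0, 84) → C = 4956
  (62, 0) → C = 3162
  (20, 14) → C = 1846
The feasible region is unbounded (it extends along (0, 1), (1, 0)), but C strictly increases along every unbounded feasible direction, so there is no improving ray and the minimum is attained at a vertex.

x1 = 20, x2 = 14, minimum C = 1846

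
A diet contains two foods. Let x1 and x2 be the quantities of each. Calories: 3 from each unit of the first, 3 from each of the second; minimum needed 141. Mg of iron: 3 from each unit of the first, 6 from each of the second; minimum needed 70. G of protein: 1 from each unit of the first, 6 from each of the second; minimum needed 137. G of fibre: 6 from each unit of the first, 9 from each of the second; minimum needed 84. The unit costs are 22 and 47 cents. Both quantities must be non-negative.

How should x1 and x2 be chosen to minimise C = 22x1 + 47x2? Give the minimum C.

x1 = 29, x2 = 18, minimum C = 1484

Corner points and C = 22x1 + 47x2:
  (0, 47) → C = 2209
  (137, 0) → C = 3014
  (29, 18) → C = 1484
The feasible region is unbounded (it extends along (0, 1), (1, 0)), but C strictly increases along every unbounded feasible direction, so there is no improving ray and the minimum is attained at a vertex.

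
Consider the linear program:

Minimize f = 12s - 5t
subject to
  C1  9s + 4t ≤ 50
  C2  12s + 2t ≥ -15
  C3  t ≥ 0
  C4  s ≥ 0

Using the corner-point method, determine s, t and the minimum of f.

s = 0, t = 25/2, minimum f = -125/2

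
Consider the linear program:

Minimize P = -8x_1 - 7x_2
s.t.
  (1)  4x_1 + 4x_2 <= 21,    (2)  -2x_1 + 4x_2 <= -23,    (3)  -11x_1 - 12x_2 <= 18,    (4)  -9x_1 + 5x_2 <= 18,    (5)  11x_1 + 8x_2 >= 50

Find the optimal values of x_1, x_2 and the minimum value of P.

Feasible corners and P = -8x_1 - 7x_2:
  (22/3, -25/12) → P = -529/12
  (81, -303/4) → P = -471/4
  (32/5, -51/20) → P = -667/20
  (186/11, -17) → P = -179/11

The binding constraints are 4x_1 + 4x_2 = 21 and -11x_1 - 12x_2 = 18.
Solving simultaneously gives x_1 = 81, x_2 = -303/4.

x_1 = 81, x_2 = -303/4, minimum P = -471/4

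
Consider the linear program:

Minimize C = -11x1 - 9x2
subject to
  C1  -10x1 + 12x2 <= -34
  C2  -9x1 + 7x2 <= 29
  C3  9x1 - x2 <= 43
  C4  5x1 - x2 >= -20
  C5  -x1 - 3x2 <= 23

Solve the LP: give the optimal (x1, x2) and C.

At the optimal vertex, -10x1 + 12x2 = -34 and 9x1 - x2 = 43.
Solving simultaneously gives x1 = 241/49, x2 = 62/49.

x1 = 241/49, x2 = 62/49, minimum C = -3209/49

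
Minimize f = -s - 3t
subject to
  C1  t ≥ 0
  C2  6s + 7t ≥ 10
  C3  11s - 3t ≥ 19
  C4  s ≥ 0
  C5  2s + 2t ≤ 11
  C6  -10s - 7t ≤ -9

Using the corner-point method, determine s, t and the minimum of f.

s = 71/28, t = 83/28, minimum f = -80/7

Vertices and f = -s - 3t:
  (19/11, 0) → f = -19/11
  (11/2, 0) → f = -11/2
  (71/28, 83/28) → f = -80/7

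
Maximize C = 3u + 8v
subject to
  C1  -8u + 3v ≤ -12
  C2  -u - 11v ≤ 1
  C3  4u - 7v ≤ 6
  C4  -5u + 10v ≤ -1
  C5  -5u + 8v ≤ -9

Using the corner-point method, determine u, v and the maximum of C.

u = 53/5, v = 26/5, maximum C = 367/5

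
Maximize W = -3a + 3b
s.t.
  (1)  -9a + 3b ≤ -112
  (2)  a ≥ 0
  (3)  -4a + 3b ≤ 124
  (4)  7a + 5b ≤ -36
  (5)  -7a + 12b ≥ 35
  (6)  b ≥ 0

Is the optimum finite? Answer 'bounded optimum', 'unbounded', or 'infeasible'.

infeasible

The boundaries -9a + 3b = -112 and -4a + 3b = 124 meet at (236/5, 1564/15), but that point violates 7a + 5b ≤ -36. Every candidate vertex is excluded by some other constraint, so the feasible region is empty.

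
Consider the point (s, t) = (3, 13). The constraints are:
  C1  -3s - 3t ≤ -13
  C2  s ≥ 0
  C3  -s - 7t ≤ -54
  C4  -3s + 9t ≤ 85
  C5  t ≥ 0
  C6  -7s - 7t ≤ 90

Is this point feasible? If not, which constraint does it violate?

not feasible — violates C4

Constraint C4: -3s + 9t = 108, which is not ≤ 85. All other constraints are satisfied.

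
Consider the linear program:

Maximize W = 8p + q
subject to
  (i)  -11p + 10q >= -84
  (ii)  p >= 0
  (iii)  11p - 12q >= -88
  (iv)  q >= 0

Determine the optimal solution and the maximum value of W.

p = 944/11, q = 86, maximum W = 8498/11

Corner points and W = 8p + q:
  (944/11, 86) → W = 8498/11
  (84/11, 0) → W = 672/11
  (0, 22/3) → W = 22/3
  (0, 0) → W = 0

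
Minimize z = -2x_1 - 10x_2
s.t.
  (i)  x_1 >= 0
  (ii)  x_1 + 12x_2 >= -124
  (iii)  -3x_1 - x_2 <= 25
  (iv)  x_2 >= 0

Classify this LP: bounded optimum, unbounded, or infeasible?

unbounded

From the feasible point (0, 0), moving in the direction (0, 1) keeps every constraint satisfied while z decreases without bound.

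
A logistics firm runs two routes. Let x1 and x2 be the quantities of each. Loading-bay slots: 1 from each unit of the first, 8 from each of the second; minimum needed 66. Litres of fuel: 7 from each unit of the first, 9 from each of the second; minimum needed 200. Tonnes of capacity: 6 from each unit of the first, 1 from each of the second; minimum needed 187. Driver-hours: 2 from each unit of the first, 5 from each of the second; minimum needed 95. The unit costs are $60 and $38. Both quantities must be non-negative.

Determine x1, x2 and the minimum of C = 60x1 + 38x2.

Vertices and C = 60x1 + 38x2:
  (0, 187) → C = 7106
  (66, 0) → C = 3960
  (430/11, 37/11) → C = 27206/11
  (30, 7) → C = 2066
The feasible region is unbounded (it extends along (0, 1), (1, 0)), but C strictly increases along every unbounded feasible direction, so there is no improving ray and the minimum is attained at a vertex.

At the optimal vertex, 6x1 + x2 = 187 and 2x1 + 5x2 = 95.
Solving simultaneously gives x1 = 30, x2 = 7.

x1 = 30, x2 = 7, minimum C = 2066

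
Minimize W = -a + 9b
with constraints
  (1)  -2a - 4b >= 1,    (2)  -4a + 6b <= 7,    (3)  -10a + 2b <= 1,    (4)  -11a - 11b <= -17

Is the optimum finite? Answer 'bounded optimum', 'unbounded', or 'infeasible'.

unbounded

From the feasible point (79/22, -45/22), moving in the direction (11, -11) keeps every constraint satisfied while W decreases without bound.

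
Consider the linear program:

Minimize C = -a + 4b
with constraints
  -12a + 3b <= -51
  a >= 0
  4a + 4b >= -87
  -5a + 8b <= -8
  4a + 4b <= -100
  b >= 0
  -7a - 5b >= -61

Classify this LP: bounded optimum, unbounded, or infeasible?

infeasible

Constraints 4a + 4b ≥ -87 and 4a + 4b ≤ -100 have parallel boundaries but demand opposite sides — no point can satisfy both, so the region is empty.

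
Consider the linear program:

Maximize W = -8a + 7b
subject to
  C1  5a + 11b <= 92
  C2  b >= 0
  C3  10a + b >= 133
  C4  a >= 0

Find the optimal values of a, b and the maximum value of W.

Feasible corners and W = -8a + 7b:
  (92/5, 0) → W = -736/5
  (457/35, 17/7) → W = -3061/35
  (133/10, 0) → W = -532/5

The optimum lies where 5a + 11b = 92 and 10a + b = 133.
Solving simultaneously gives a = 457/35, b = 17/7.

a = 457/35, b = 17/7, maximum W = -3061/35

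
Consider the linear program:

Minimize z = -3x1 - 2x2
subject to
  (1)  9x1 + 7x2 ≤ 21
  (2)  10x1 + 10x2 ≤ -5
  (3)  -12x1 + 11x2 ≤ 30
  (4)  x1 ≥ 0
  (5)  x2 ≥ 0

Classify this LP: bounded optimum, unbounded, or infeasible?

The boundaries 9x1 + 7x2 = 21 and 10x1 + 10x2 = -5 meet at (49/4, -51/4), but that point violates x2 ≥ 0. Every candidate vertex is excluded by some other constraint, so the feasible region is empty.

infeasible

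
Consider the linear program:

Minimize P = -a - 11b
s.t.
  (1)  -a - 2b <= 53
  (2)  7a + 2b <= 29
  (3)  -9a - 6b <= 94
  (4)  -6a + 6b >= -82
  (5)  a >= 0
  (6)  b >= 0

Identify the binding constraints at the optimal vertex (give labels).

(2) and (5)

Corner points and P = -a - 11b:
  (0, 29/2) → P = -319/2
  (29/7, 0) → P = -29/7
  (0, 0) → P = 0

The minimum is at (0, 29/2). Substituting into each constraint, equality holds for (2) and (5); the remaining constraints have slack.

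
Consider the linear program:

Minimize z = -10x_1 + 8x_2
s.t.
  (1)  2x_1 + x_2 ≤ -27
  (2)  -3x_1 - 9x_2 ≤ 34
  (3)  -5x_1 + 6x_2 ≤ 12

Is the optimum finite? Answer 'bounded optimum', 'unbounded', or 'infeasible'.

The boundaries 2x_1 + x_2 = -27 and -3x_1 - 9x_2 = 34 meet at (-209/15, 13/15), but that point violates -5x_1 + 6x_2 ≤ 12. Every candidate vertex is excluded by some other constraint, so the feasible region is empty.

infeasible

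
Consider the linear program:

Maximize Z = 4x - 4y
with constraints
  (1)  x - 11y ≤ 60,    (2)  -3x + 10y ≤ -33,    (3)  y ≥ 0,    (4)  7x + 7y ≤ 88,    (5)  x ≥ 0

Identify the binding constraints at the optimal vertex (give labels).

(3) and (4)

Corner points and Z = 4x - 4y:
  (11, 0) → Z = 44
  (1111/91, 33/91) → Z = 616/13
  (88/7, 0) → Z = 352/7

The maximum is at (88/7, 0). Substituting into each constraint, equality holds for (3) and (4); the remaining constraints have slack.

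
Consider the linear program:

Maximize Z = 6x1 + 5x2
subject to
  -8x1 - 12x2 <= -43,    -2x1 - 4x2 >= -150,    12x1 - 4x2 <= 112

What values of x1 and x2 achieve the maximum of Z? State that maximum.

Corner points and Z = 6x1 + 5x2:
  (-407/2, 557/4) → Z = -2099/4
  (379/44, -95/44) → Z = 1799/44
  (131/7, 197/7) → Z = 253

The binding constraints are -2x1 - 4x2 = -150 and 12x1 - 4x2 = 112.
Solving simultaneously gives x1 = 131/7, x2 = 197/7.

x1 = 131/7, x2 = 197/7, maximum Z = 253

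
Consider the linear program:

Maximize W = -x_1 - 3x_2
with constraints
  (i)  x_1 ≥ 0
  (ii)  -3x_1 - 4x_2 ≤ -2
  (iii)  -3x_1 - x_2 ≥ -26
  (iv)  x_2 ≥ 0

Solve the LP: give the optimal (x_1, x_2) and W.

Corner points and W = -x_1 - 3x_2:
  (0, 1/2) → W = -3/2
  (0, 26) → W = -78
  (2/3, 0) → W = -2/3
  (26/3, 0) → W = -26/3

x_1 = 2/3, x_2 = 0, maximum W = -2/3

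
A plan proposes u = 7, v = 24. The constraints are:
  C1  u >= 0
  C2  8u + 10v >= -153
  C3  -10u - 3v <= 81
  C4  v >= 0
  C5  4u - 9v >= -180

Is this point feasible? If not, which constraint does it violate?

not feasible — violates C5

Constraint C5: 4u - 9v = -188, which is not ≥ -180. All other constraints are satisfied.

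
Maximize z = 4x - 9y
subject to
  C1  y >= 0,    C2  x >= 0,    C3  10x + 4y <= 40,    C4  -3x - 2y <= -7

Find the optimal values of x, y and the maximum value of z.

x = 4, y = 0, maximum z = 16

Vertices and z = 4x - 9y:
  (4, 0) → z = 16
  (7/3, 0) → z = 28/3
  (0, 10) → z = -90
  (0, 7/2) → z = -63/2

The binding constraints are y = 0 and 10x + 4y = 40.
Solving simultaneously gives x = 4, y = 0.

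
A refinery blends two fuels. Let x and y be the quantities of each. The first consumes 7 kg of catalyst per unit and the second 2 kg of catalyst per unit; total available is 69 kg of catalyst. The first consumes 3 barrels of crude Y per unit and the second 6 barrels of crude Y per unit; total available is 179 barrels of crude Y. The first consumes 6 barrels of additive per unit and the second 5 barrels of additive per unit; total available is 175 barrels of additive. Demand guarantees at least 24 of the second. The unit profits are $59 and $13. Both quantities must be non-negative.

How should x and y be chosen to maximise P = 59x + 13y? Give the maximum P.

x = 3, y = 24, maximum P = 489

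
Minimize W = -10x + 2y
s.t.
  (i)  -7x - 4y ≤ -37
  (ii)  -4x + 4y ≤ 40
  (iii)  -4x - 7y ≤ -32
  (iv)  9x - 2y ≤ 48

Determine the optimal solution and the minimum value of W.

Vertices and W = -10x + 2y:
  (-3/11, 107/11) → W = 244/11
  (131/33, 76/33) → W = -386/11
  (68/7, 138/7) → W = -404/7
  (400/71, 96/71) → W = -3808/71

x = 68/7, y = 138/7, minimum W = -404/7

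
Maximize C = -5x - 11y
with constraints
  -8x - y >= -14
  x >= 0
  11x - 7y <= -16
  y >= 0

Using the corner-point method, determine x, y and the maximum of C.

x = 0, y = 16/7, maximum C = -176/7

Corner points and C = -5x - 11y:
  (0, 14) → C = -154
  (82/67, 282/67) → C = -3512/67
  (0, 16/7) → C = -176/7

The binding constraints are x = 0 and 11x - 7y = -16.
Solving simultaneously gives x = 0, y = 16/7.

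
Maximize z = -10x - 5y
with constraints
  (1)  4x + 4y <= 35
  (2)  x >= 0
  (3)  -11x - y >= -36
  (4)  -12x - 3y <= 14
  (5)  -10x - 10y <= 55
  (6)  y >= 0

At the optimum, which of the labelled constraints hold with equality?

(2) and (6)

Feasible corners and z = -10x - 5y:
  (0, 35/4) → z = -175/4
  (109/40, 241/40) → z = -459/8
  (0, 0) → z = 0
  (36/11, 0) → z = -360/11

The maximum is at (0, 0). Substituting into each constraint, equality holds for (2) and (6); the remaining constraints have slack.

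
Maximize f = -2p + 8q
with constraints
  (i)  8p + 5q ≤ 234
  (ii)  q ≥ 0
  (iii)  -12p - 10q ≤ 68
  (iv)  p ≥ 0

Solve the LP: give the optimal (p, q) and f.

p = 0, q = 234/5, maximum f = 1872/5

Corner points and f = -2p + 8q:
  (117/4, 0) → f = -117/2
  (0, 234/5) → f = 1872/5
  (0, 0) → f = 0

The optimum lies where 8p + 5q = 234 and p = 0.
Solving simultaneously gives p = 0, q = 234/5.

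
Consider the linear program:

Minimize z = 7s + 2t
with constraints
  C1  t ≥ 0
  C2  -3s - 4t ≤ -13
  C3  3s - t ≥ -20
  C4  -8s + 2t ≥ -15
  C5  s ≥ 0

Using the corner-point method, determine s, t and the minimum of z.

Feasible corners and z = 7s + 2t:
  (43/19, 59/38) → z = 360/19
  (0, 13/4) → z = 13/2
  (55/2, 205/2) → z = 795/2
  (0, 20) → z = 40

The optimum lies where -3s - 4t = -13 and s = 0.
Solving simultaneously gives s = 0, t = 13/4.

s = 0, t = 13/4, minimum z = 13/2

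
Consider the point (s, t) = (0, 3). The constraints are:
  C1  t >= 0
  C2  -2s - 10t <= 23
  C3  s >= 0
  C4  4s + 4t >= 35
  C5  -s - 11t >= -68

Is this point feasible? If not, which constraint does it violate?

Constraint C4: 4s + 4t = 12, which is not ≥ 35. All other constraints are satisfied.

not feasible — violates C4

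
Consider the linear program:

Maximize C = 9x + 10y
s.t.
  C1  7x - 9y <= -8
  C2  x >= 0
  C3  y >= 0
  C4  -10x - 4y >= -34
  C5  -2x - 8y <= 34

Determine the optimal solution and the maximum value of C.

Feasible corners and C = 9x + 10y:
  (0, 8/9) → C = 80/9
  (137/59, 159/59) → C = 2823/59
  (0, 17/2) → C = 85

x = 0, y = 17/2, maximum C = 85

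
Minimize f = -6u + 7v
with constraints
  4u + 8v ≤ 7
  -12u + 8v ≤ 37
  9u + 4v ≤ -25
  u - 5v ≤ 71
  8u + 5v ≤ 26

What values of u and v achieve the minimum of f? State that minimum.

u = 159/49, v = -664/49, minimum f = -5602/49

Extreme points and f = -6u + 7v:
  (-29/10, 11/40) → f = 773/40
  (-753/52, -889/52) → f = -1705/52
  (159/49, -664/49) → f = -5602/49

The optimum lies where 9u + 4v = -25 and u - 5v = 71.
Solving simultaneously gives u = 159/49, v = -664/49.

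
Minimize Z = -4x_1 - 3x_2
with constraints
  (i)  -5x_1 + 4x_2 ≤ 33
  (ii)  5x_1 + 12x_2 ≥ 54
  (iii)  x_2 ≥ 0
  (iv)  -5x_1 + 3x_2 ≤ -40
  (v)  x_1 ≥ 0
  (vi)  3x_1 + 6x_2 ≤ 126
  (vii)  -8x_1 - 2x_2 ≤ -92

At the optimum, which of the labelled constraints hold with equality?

Feasible corners and Z = -4x_1 - 3x_2:
  (42, 0) → Z = -168
  (23/2, 0) → Z = -46
  (206/13, 170/13) → Z = -1334/13
  (178/17, 70/17) → Z = -922/17

The minimum is at (42, 0). Substituting into each constraint, equality holds for (iii) and (vi); the remaining constraints have slack.

(iii) and (vi)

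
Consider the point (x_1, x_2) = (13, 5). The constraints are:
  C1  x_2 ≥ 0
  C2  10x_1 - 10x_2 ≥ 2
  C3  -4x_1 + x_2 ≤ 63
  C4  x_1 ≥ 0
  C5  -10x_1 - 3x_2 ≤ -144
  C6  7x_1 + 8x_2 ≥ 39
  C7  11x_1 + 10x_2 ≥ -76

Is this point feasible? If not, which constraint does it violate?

C1: 5 ≥ 0 ✓
C2: 80 ≥ 2 ✓
C3: -47 ≤ 63 ✓
C4: 13 ≥ 0 ✓
C5: -145 ≤ -144 ✓
C6: 131 ≥ 39 ✓
C7: 193 ≥ -76 ✓

feasible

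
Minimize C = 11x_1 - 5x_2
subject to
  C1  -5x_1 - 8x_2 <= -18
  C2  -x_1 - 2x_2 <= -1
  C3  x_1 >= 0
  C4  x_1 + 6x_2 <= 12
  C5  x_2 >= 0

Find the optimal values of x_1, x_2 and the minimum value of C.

x_1 = 6/11, x_2 = 21/11, minimum C = -39/11

Extreme points and C = 11x_1 - 5x_2:
  (6/11, 21/11) → C = -39/11
  (18/5, 0) → C = 198/5
  (12, 0) → C = 132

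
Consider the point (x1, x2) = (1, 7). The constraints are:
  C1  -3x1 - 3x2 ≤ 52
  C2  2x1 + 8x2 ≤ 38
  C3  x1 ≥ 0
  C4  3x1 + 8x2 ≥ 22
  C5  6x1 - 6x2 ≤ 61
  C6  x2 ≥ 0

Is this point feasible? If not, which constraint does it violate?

not feasible — violates C2

Constraint C2: 2x1 + 8x2 = 58, which is not ≤ 38. All other constraints are satisfied.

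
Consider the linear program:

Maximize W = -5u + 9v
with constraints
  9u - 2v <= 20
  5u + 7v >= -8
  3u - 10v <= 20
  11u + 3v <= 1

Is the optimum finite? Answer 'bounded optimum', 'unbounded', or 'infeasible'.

unbounded

From the feasible point (1/2, -3/2), moving in the direction (-7, 5) keeps every constraint satisfied while W increases without bound.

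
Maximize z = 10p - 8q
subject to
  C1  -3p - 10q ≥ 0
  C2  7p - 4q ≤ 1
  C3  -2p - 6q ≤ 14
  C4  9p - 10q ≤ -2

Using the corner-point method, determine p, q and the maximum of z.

Extreme points and z = 10p - 8q:
  (-70, 21) → z = -868
  (-1/6, 1/20) → z = -31/15
  (-76/37, -61/37) → z = -272/37

p = -1/6, q = 1/20, maximum z = -31/15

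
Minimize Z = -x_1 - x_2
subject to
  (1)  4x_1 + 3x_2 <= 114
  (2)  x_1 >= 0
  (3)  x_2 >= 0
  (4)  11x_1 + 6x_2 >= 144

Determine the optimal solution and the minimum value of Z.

x_1 = 0, x_2 = 38, minimum Z = -38

Feasible corners and Z = -x_1 - x_2:
  (0, 38) → Z = -38
  (57/2, 0) → Z = -57/2
  (0, 24) → Z = -24
  (144/11, 0) → Z = -144/11

The binding constraints are 4x_1 + 3x_2 = 114 and x_1 = 0.
Solving simultaneously gives x_1 = 0, x_2 = 38.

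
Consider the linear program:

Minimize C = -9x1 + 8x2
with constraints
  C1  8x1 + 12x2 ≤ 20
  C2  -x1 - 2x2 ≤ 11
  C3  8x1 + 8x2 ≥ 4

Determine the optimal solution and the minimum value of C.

x1 = 43, x2 = -27, minimum C = -603

Vertices and C = -9x1 + 8x2:
  (43, -27) → C = -603
  (-7/2, 4) → C = 127/2
  (12, -23/2) → C = -200

The optimum lies where 8x1 + 12x2 = 20 and -x1 - 2x2 = 11.
Solving simultaneously gives x1 = 43, x2 = -27.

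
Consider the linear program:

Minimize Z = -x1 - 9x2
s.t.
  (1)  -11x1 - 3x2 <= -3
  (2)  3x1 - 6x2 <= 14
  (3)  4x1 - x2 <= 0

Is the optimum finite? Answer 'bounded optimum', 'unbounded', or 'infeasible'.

From the feasible point (3/23, 12/23), moving in the direction (1, 4) keeps every constraint satisfied while Z decreases without bound.

unbounded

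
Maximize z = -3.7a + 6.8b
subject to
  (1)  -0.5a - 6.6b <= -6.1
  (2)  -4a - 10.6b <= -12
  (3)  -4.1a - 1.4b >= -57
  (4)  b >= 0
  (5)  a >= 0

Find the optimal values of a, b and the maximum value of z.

a = 0, b = 285/7, maximum z = 1938/7

Feasible corners and z = -3.7a + 6.8b:
  (727/1055, 184/211) → z = 35661/10550
  (61/5, 0) → z = -2257/50
  (0, 60/53) → z = 408/53
  (570/41, 0) → z = -2109/41
  (0, 285/7) → z = 1938/7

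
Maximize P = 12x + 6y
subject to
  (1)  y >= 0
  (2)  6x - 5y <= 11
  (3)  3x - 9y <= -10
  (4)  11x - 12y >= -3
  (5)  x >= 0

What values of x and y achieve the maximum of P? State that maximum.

Extreme points and P = 12x + 6y:
  (149/39, 31/13) → P = 782/13
  (147/17, 139/17) → P = 2598/17
  (31/21, 101/63) → P = 82/3

x = 147/17, y = 139/17, maximum P = 2598/17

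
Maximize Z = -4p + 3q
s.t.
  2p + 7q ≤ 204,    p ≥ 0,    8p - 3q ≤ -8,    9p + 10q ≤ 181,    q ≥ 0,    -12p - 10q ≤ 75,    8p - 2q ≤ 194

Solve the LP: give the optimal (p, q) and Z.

p = 0, q = 181/10, maximum Z = 543/10

Corner points and Z = -4p + 3q:
  (0, 8/3) → Z = 8
  (0, 181/10) → Z = 543/10
  (463/107, 1520/107) → Z = 2708/107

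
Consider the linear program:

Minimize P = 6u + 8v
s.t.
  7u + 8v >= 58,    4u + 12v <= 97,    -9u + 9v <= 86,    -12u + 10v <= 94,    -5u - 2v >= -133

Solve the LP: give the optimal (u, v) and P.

Extreme points and P = 6u + 8v:
  (-86/83, 677/83) → P = 4900/83
  (474/13, -641/26) → P = 280/13
  (-79/92, 385/46) → P = 2843/46
  (701/26, -47/52) → P = 2009/13

The optimum lies where 7u + 8v = 58 and -5u - 2v = -133.
Solving simultaneously gives u = 474/13, v = -641/26.

u = 474/13, v = -641/26, minimum P = 280/13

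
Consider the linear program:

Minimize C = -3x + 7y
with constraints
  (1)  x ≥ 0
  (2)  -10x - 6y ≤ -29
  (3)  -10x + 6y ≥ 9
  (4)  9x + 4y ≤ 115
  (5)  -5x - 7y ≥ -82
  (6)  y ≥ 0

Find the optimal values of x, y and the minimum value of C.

x = 1, y = 19/6, minimum C = 115/6

Corner points and C = -3x + 7y:
  (0, 29/6) → C = 203/6
  (0, 82/7) → C = 82
  (1, 19/6) → C = 115/6
  (429/100, 173/20) → C = 1192/25

The optimum lies where -10x - 6y = -29 and -10x + 6y = 9.
Solving simultaneously gives x = 1, y = 19/6.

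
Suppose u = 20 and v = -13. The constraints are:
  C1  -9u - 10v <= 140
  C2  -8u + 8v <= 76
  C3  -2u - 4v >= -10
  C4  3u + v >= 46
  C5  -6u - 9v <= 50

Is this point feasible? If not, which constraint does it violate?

feasible

C1: -50 ≤ 140 ✓
C2: -264 ≤ 76 ✓
C3: 12 ≥ -10 ✓
C4: 47 ≥ 46 ✓
C5: -3 ≤ 50 ✓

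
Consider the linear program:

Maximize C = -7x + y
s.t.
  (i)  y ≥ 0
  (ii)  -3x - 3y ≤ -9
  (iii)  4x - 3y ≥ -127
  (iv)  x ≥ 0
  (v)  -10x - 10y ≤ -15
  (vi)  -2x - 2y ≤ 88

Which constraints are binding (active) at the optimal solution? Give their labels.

(iii) and (iv)

Corner points and C = -7x + y:
  (3, 0) → C = -21
  (0, 3) → C = 3
  (0, 127/3) → C = 127/3
The feasible region is unbounded (it extends along (3, 4), (1, 0)), but C strictly decreases along every unbounded feasible direction, so there is no improving ray and the maximum is attained at a vertex.

The maximum is at (0, 127/3). Substituting into each constraint, equality holds for (iii) and (iv); the remaining constraints have slack.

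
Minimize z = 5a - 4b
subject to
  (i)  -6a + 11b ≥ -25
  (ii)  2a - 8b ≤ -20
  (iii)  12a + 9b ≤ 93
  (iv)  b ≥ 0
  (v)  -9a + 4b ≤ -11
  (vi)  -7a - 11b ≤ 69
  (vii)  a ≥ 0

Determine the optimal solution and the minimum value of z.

The optimum lies where 12a + 9b = 93 and -9a + 4b = -11.
Solving simultaneously gives a = 157/43, b = 235/43.

a = 157/43, b = 235/43, minimum z = -155/43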